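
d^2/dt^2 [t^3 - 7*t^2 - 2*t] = 6*t - 14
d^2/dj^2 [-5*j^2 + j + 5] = -10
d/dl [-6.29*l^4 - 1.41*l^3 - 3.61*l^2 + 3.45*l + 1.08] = -25.16*l^3 - 4.23*l^2 - 7.22*l + 3.45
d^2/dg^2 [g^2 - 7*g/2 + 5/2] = 2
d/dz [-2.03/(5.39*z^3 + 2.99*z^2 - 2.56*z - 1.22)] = (32.8251*z^2 + 12.1394*z - 5.1968)/(5.39*z^3 + 2.99*z^2 - 2.56*z - 1.22)^2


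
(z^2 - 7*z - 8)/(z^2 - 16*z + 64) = (z + 1)/(z - 8)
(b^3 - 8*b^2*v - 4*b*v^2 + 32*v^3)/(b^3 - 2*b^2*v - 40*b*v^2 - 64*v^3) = (b - 2*v)/(b + 4*v)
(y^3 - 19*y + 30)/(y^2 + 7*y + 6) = (y^3 - 19*y + 30)/(y^2 + 7*y + 6)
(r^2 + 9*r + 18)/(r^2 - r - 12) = (r + 6)/(r - 4)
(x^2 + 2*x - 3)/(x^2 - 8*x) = (x^2 + 2*x - 3)/(x*(x - 8))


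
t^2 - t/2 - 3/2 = (t - 3/2)*(t + 1)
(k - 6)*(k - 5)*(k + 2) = k^3 - 9*k^2 + 8*k + 60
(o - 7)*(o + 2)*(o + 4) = o^3 - o^2 - 34*o - 56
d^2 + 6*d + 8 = (d + 2)*(d + 4)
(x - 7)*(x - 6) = x^2 - 13*x + 42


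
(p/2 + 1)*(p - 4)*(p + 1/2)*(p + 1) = p^4/2 - p^3/4 - 21*p^2/4 - 13*p/2 - 2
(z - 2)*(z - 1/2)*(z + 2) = z^3 - z^2/2 - 4*z + 2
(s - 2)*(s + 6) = s^2 + 4*s - 12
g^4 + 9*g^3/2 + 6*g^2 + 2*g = g*(g + 1/2)*(g + 2)^2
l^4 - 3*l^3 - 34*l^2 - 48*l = l*(l - 8)*(l + 2)*(l + 3)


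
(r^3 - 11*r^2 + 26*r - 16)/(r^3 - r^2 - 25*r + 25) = (r^2 - 10*r + 16)/(r^2 - 25)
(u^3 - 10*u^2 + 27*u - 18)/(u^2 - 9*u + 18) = u - 1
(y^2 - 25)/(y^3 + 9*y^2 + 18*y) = (y^2 - 25)/(y*(y^2 + 9*y + 18))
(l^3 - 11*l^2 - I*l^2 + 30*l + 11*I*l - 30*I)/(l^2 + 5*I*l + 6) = (l^2 - 11*l + 30)/(l + 6*I)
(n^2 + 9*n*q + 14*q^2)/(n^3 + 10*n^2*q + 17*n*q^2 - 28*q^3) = (-n - 2*q)/(-n^2 - 3*n*q + 4*q^2)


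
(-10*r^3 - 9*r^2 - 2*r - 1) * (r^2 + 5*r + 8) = -10*r^5 - 59*r^4 - 127*r^3 - 83*r^2 - 21*r - 8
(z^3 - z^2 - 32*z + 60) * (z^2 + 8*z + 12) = z^5 + 7*z^4 - 28*z^3 - 208*z^2 + 96*z + 720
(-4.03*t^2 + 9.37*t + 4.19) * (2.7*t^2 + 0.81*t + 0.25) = -10.881*t^4 + 22.0347*t^3 + 17.8952*t^2 + 5.7364*t + 1.0475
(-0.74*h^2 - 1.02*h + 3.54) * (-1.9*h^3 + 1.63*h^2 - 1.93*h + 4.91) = 1.406*h^5 + 0.7318*h^4 - 6.9604*h^3 + 4.1054*h^2 - 11.8404*h + 17.3814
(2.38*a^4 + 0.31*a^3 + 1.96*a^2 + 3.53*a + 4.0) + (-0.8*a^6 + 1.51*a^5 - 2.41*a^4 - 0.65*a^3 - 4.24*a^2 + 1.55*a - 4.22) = -0.8*a^6 + 1.51*a^5 - 0.0300000000000002*a^4 - 0.34*a^3 - 2.28*a^2 + 5.08*a - 0.22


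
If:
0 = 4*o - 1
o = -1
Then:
No Solution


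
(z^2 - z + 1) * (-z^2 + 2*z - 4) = -z^4 + 3*z^3 - 7*z^2 + 6*z - 4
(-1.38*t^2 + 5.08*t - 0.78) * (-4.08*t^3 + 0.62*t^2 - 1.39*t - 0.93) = 5.6304*t^5 - 21.582*t^4 + 8.2502*t^3 - 6.2614*t^2 - 3.6402*t + 0.7254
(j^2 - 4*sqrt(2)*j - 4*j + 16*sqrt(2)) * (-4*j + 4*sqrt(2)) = -4*j^3 + 16*j^2 + 20*sqrt(2)*j^2 - 80*sqrt(2)*j - 32*j + 128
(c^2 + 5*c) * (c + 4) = c^3 + 9*c^2 + 20*c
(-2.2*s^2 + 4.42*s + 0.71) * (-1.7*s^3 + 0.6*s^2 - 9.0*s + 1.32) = 3.74*s^5 - 8.834*s^4 + 21.245*s^3 - 42.258*s^2 - 0.555599999999999*s + 0.9372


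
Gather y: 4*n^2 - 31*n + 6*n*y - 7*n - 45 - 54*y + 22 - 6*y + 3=4*n^2 - 38*n + y*(6*n - 60) - 20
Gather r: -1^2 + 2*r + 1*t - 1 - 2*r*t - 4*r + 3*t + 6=r*(-2*t - 2) + 4*t + 4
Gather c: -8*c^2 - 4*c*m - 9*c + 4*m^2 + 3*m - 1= -8*c^2 + c*(-4*m - 9) + 4*m^2 + 3*m - 1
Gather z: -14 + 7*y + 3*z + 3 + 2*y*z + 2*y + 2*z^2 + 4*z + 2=9*y + 2*z^2 + z*(2*y + 7) - 9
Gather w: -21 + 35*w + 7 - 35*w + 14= 0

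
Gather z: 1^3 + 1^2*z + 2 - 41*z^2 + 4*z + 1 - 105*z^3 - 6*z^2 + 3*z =-105*z^3 - 47*z^2 + 8*z + 4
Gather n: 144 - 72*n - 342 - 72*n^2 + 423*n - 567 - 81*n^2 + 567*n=-153*n^2 + 918*n - 765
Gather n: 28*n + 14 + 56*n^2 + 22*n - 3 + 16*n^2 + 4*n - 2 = 72*n^2 + 54*n + 9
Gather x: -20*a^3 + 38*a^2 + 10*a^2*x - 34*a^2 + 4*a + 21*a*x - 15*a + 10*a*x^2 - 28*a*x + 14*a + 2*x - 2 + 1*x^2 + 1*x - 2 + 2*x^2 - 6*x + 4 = -20*a^3 + 4*a^2 + 3*a + x^2*(10*a + 3) + x*(10*a^2 - 7*a - 3)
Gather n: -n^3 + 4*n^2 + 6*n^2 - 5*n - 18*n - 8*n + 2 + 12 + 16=-n^3 + 10*n^2 - 31*n + 30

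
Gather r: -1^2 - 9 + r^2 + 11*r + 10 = r^2 + 11*r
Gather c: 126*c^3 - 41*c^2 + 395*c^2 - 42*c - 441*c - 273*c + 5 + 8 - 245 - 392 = 126*c^3 + 354*c^2 - 756*c - 624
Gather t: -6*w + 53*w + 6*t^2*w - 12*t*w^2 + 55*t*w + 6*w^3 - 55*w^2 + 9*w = 6*t^2*w + t*(-12*w^2 + 55*w) + 6*w^3 - 55*w^2 + 56*w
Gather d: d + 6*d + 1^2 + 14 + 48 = 7*d + 63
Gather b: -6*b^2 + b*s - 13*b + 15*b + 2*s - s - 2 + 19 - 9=-6*b^2 + b*(s + 2) + s + 8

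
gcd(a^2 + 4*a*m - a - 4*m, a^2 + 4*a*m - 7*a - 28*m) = a + 4*m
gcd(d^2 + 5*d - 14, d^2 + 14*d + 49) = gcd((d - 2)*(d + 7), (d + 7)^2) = d + 7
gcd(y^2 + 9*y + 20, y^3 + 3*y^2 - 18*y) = 1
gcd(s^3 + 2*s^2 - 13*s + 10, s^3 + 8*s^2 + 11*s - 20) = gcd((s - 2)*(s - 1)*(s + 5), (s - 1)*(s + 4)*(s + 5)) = s^2 + 4*s - 5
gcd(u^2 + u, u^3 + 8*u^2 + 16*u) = u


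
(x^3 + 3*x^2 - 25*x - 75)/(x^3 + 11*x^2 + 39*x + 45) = (x - 5)/(x + 3)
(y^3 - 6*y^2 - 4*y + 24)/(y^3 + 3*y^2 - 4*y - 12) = (y - 6)/(y + 3)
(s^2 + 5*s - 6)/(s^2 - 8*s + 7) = (s + 6)/(s - 7)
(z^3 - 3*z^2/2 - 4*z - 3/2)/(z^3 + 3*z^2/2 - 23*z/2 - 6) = (z + 1)/(z + 4)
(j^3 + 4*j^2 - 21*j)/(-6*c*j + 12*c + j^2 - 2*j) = j*(-j^2 - 4*j + 21)/(6*c*j - 12*c - j^2 + 2*j)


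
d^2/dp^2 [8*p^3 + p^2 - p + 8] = 48*p + 2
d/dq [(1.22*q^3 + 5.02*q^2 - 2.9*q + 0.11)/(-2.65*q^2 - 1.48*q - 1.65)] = (-3.233*q^4 - 3.6112*q^3 - 21.1536*q^2 - 15.983*q + 4.9478)/(7.0225*q^4 + 7.844*q^3 + 10.9354*q^2 + 4.884*q + 2.7225)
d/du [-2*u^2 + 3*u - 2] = 3 - 4*u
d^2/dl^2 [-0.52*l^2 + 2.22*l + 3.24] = -1.04000000000000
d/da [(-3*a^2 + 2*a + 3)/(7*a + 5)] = (-21*a^2 - 30*a - 11)/(49*a^2 + 70*a + 25)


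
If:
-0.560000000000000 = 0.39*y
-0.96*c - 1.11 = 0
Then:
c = -1.16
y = -1.44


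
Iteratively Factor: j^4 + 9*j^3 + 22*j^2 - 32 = (j + 2)*(j^3 + 7*j^2 + 8*j - 16) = (j + 2)*(j + 4)*(j^2 + 3*j - 4) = (j + 2)*(j + 4)^2*(j - 1)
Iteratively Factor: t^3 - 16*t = (t - 4)*(t^2 + 4*t) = (t - 4)*(t + 4)*(t)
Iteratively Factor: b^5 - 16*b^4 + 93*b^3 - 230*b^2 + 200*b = (b - 5)*(b^4 - 11*b^3 + 38*b^2 - 40*b) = (b - 5)*(b - 4)*(b^3 - 7*b^2 + 10*b) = b*(b - 5)*(b - 4)*(b^2 - 7*b + 10) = b*(b - 5)*(b - 4)*(b - 2)*(b - 5)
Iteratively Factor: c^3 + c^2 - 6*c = (c + 3)*(c^2 - 2*c) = (c - 2)*(c + 3)*(c)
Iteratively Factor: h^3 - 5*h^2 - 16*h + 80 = (h - 4)*(h^2 - h - 20) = (h - 5)*(h - 4)*(h + 4)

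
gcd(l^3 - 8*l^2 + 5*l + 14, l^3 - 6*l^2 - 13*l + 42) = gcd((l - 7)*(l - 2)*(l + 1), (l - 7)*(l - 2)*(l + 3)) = l^2 - 9*l + 14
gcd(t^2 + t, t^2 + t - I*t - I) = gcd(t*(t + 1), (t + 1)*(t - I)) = t + 1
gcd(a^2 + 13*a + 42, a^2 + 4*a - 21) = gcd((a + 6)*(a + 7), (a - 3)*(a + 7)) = a + 7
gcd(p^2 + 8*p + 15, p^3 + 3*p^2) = p + 3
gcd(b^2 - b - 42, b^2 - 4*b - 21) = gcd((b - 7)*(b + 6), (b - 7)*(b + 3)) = b - 7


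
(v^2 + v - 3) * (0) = 0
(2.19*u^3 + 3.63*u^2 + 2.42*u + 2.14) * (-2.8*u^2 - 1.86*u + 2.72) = -6.132*u^5 - 14.2374*u^4 - 7.571*u^3 - 0.6196*u^2 + 2.602*u + 5.8208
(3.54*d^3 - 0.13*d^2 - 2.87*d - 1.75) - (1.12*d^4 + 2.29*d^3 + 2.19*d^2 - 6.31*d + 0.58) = -1.12*d^4 + 1.25*d^3 - 2.32*d^2 + 3.44*d - 2.33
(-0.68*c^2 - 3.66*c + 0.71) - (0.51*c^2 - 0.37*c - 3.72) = -1.19*c^2 - 3.29*c + 4.43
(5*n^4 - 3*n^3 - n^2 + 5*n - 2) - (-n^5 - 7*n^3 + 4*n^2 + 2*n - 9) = n^5 + 5*n^4 + 4*n^3 - 5*n^2 + 3*n + 7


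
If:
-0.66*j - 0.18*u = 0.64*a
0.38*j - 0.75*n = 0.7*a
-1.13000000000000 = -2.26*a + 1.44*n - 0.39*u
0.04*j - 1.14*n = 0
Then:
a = -0.55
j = -1.09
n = -0.04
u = 5.94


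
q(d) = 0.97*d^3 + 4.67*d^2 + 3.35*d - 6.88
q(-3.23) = -1.67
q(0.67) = -2.25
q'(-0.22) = 1.44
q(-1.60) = -4.26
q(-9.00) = -365.89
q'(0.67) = 10.91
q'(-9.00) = 155.00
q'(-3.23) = 3.54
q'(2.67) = 49.03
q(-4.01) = -7.77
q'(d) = 2.91*d^2 + 9.34*d + 3.35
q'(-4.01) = 12.69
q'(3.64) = 75.90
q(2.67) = 53.82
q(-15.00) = -2280.13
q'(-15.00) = 518.00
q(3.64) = 113.97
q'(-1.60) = -4.14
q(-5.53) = -46.63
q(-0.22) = -7.40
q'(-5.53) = 40.69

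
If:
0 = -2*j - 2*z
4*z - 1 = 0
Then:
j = -1/4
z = 1/4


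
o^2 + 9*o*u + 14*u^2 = (o + 2*u)*(o + 7*u)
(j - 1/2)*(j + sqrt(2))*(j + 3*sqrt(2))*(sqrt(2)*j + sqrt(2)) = sqrt(2)*j^4 + sqrt(2)*j^3/2 + 8*j^3 + 4*j^2 + 11*sqrt(2)*j^2/2 - 4*j + 3*sqrt(2)*j - 3*sqrt(2)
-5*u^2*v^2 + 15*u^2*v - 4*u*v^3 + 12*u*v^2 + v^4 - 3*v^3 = v*(-5*u + v)*(u + v)*(v - 3)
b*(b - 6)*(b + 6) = b^3 - 36*b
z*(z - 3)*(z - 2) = z^3 - 5*z^2 + 6*z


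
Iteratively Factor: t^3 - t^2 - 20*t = (t + 4)*(t^2 - 5*t) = (t - 5)*(t + 4)*(t)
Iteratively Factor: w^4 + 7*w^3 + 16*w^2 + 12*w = (w)*(w^3 + 7*w^2 + 16*w + 12) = w*(w + 3)*(w^2 + 4*w + 4) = w*(w + 2)*(w + 3)*(w + 2)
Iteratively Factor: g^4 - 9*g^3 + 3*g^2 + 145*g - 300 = (g + 4)*(g^3 - 13*g^2 + 55*g - 75) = (g - 3)*(g + 4)*(g^2 - 10*g + 25) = (g - 5)*(g - 3)*(g + 4)*(g - 5)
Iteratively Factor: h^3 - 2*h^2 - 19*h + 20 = (h - 5)*(h^2 + 3*h - 4) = (h - 5)*(h + 4)*(h - 1)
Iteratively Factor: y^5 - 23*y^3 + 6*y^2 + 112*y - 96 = (y + 3)*(y^4 - 3*y^3 - 14*y^2 + 48*y - 32) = (y - 1)*(y + 3)*(y^3 - 2*y^2 - 16*y + 32) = (y - 4)*(y - 1)*(y + 3)*(y^2 + 2*y - 8) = (y - 4)*(y - 2)*(y - 1)*(y + 3)*(y + 4)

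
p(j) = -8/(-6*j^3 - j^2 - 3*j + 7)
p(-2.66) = -0.07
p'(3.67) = -0.02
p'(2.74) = -0.07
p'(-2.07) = -0.16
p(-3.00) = -0.05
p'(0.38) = -1.75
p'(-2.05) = -0.16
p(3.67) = 0.03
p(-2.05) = -0.13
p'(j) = -8*(18*j^2 + 2*j + 3)/(-6*j^3 - j^2 - 3*j + 7)^2 = 8*(-18*j^2 - 2*j - 3)/(6*j^3 + j^2 + 3*j - 7)^2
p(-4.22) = -0.02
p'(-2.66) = -0.07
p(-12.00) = 0.00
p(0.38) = -1.49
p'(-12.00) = 0.00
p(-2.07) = -0.13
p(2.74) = 0.06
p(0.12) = -1.21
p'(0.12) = -0.64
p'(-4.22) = -0.01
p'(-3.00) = -0.04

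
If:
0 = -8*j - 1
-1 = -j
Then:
No Solution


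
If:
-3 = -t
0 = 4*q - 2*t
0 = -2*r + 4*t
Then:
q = 3/2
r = 6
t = 3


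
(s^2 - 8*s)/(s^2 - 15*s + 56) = s/(s - 7)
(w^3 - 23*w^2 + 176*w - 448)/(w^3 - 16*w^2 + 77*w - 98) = (w^2 - 16*w + 64)/(w^2 - 9*w + 14)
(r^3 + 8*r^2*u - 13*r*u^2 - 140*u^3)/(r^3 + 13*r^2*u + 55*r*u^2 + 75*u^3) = (r^2 + 3*r*u - 28*u^2)/(r^2 + 8*r*u + 15*u^2)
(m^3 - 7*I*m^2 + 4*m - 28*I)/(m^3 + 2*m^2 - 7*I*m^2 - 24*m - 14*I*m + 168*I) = (m^2 + 4)/(m^2 + 2*m - 24)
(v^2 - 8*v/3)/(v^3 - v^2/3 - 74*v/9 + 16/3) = 3*v/(3*v^2 + 7*v - 6)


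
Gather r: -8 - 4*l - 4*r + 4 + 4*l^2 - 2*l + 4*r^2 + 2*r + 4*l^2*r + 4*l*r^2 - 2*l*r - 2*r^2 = 4*l^2 - 6*l + r^2*(4*l + 2) + r*(4*l^2 - 2*l - 2) - 4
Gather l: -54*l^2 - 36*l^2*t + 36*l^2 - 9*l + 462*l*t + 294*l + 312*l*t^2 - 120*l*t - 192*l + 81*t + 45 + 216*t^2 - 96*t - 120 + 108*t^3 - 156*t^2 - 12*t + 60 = l^2*(-36*t - 18) + l*(312*t^2 + 342*t + 93) + 108*t^3 + 60*t^2 - 27*t - 15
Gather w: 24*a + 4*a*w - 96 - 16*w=24*a + w*(4*a - 16) - 96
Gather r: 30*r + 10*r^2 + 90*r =10*r^2 + 120*r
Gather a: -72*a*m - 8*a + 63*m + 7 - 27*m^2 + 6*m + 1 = a*(-72*m - 8) - 27*m^2 + 69*m + 8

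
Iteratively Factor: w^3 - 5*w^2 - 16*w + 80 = (w - 5)*(w^2 - 16) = (w - 5)*(w + 4)*(w - 4)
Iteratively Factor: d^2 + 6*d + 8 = (d + 2)*(d + 4)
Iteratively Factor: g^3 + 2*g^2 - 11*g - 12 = (g - 3)*(g^2 + 5*g + 4) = (g - 3)*(g + 1)*(g + 4)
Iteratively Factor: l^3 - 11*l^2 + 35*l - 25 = (l - 5)*(l^2 - 6*l + 5) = (l - 5)*(l - 1)*(l - 5)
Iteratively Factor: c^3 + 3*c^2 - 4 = (c + 2)*(c^2 + c - 2) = (c + 2)^2*(c - 1)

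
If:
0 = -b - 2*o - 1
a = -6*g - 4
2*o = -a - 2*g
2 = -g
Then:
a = 8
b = 3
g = -2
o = -2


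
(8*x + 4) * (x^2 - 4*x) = 8*x^3 - 28*x^2 - 16*x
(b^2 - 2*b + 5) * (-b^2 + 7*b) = -b^4 + 9*b^3 - 19*b^2 + 35*b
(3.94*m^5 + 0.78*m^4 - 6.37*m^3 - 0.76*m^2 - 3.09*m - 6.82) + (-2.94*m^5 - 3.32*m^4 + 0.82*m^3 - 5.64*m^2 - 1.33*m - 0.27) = 1.0*m^5 - 2.54*m^4 - 5.55*m^3 - 6.4*m^2 - 4.42*m - 7.09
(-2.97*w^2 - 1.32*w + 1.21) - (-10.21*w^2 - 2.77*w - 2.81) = 7.24*w^2 + 1.45*w + 4.02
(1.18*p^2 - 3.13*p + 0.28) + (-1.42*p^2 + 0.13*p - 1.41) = -0.24*p^2 - 3.0*p - 1.13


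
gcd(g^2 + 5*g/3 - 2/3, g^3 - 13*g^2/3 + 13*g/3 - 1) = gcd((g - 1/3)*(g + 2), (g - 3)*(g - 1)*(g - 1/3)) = g - 1/3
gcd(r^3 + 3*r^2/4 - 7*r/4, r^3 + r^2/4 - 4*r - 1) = 1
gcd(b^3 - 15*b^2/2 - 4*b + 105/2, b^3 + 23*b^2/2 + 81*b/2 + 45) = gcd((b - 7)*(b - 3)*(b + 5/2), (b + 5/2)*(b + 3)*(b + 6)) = b + 5/2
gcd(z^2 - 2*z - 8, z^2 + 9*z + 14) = z + 2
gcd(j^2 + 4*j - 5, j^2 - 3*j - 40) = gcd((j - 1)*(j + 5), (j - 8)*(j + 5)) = j + 5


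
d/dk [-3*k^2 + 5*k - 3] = 5 - 6*k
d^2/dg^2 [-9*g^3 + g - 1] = -54*g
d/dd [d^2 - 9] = 2*d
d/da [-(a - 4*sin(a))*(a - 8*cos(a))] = -(a - 4*sin(a))*(8*sin(a) + 1) + (a - 8*cos(a))*(4*cos(a) - 1)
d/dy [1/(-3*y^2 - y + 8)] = (6*y + 1)/(3*y^2 + y - 8)^2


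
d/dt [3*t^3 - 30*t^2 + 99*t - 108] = 9*t^2 - 60*t + 99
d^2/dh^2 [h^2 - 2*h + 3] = 2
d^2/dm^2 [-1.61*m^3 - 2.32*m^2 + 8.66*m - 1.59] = -9.66*m - 4.64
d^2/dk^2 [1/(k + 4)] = 2/(k + 4)^3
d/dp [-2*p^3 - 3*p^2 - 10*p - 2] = -6*p^2 - 6*p - 10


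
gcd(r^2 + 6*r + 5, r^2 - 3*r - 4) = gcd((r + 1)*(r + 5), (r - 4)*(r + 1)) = r + 1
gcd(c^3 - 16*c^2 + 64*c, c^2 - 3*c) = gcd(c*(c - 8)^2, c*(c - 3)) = c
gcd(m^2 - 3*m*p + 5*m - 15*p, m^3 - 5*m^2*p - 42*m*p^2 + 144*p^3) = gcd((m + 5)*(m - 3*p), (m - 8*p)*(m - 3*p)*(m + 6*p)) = -m + 3*p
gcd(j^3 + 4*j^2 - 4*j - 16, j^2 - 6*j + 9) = 1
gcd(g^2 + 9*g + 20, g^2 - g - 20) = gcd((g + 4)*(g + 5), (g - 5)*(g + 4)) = g + 4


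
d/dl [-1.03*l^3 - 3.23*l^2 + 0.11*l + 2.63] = -3.09*l^2 - 6.46*l + 0.11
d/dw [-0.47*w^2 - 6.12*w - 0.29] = -0.94*w - 6.12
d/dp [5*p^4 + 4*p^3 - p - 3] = 20*p^3 + 12*p^2 - 1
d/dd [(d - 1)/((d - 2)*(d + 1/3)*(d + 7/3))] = 9*(-18*d^3 + 21*d^2 + 12*d - 55)/(81*d^6 + 108*d^5 - 702*d^4 - 744*d^3 + 1513*d^2 + 1148*d + 196)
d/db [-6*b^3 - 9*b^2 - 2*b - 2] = -18*b^2 - 18*b - 2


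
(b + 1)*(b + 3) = b^2 + 4*b + 3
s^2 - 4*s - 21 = (s - 7)*(s + 3)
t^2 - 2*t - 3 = (t - 3)*(t + 1)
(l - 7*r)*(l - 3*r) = l^2 - 10*l*r + 21*r^2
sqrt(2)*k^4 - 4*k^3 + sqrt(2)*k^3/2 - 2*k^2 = k^2*(k - 2*sqrt(2))*(sqrt(2)*k + sqrt(2)/2)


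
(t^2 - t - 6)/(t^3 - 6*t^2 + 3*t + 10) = (t^2 - t - 6)/(t^3 - 6*t^2 + 3*t + 10)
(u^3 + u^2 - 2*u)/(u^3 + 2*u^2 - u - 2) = u/(u + 1)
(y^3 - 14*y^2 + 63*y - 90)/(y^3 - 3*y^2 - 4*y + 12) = (y^2 - 11*y + 30)/(y^2 - 4)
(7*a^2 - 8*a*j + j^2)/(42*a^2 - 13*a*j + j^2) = (a - j)/(6*a - j)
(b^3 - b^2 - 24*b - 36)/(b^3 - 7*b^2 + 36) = (b + 3)/(b - 3)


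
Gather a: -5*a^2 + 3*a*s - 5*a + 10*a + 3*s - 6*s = -5*a^2 + a*(3*s + 5) - 3*s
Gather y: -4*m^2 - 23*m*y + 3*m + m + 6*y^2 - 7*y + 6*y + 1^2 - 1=-4*m^2 + 4*m + 6*y^2 + y*(-23*m - 1)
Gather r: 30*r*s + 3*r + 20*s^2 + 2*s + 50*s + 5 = r*(30*s + 3) + 20*s^2 + 52*s + 5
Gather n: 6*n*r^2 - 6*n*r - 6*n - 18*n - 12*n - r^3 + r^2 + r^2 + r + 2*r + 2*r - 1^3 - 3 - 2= n*(6*r^2 - 6*r - 36) - r^3 + 2*r^2 + 5*r - 6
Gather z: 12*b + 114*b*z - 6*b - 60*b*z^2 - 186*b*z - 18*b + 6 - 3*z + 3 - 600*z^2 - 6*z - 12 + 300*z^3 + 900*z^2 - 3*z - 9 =-12*b + 300*z^3 + z^2*(300 - 60*b) + z*(-72*b - 12) - 12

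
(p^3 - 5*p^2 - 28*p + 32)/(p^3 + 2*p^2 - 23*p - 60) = (p^2 - 9*p + 8)/(p^2 - 2*p - 15)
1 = 1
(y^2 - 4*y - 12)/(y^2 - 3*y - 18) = (y + 2)/(y + 3)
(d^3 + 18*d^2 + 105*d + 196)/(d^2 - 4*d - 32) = (d^2 + 14*d + 49)/(d - 8)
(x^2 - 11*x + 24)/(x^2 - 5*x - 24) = (x - 3)/(x + 3)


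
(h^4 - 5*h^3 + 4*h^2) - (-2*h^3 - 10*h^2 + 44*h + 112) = h^4 - 3*h^3 + 14*h^2 - 44*h - 112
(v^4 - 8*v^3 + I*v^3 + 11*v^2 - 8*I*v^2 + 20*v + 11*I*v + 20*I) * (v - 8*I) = v^5 - 8*v^4 - 7*I*v^4 + 19*v^3 + 56*I*v^3 - 44*v^2 - 77*I*v^2 + 88*v - 140*I*v + 160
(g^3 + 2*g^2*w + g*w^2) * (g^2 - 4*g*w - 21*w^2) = g^5 - 2*g^4*w - 28*g^3*w^2 - 46*g^2*w^3 - 21*g*w^4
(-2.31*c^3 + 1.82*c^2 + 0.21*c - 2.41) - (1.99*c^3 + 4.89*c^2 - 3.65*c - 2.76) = -4.3*c^3 - 3.07*c^2 + 3.86*c + 0.35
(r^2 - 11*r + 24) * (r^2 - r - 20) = r^4 - 12*r^3 + 15*r^2 + 196*r - 480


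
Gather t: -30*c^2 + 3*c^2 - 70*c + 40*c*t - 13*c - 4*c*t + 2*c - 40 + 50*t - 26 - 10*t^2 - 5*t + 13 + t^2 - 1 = -27*c^2 - 81*c - 9*t^2 + t*(36*c + 45) - 54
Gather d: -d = -d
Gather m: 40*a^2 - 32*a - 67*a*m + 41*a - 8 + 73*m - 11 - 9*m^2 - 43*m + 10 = 40*a^2 + 9*a - 9*m^2 + m*(30 - 67*a) - 9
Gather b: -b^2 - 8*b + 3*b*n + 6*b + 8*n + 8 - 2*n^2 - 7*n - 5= -b^2 + b*(3*n - 2) - 2*n^2 + n + 3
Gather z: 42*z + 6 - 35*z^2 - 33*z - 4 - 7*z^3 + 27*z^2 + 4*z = -7*z^3 - 8*z^2 + 13*z + 2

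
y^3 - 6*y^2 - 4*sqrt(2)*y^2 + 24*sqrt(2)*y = y*(y - 6)*(y - 4*sqrt(2))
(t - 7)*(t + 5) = t^2 - 2*t - 35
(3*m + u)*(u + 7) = 3*m*u + 21*m + u^2 + 7*u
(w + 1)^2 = w^2 + 2*w + 1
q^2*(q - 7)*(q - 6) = q^4 - 13*q^3 + 42*q^2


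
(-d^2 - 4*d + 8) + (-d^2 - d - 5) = -2*d^2 - 5*d + 3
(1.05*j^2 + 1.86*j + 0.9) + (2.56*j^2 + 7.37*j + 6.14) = 3.61*j^2 + 9.23*j + 7.04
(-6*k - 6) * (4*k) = -24*k^2 - 24*k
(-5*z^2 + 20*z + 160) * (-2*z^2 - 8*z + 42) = 10*z^4 - 690*z^2 - 440*z + 6720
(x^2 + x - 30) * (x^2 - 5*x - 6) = x^4 - 4*x^3 - 41*x^2 + 144*x + 180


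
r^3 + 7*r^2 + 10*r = r*(r + 2)*(r + 5)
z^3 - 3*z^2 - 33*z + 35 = (z - 7)*(z - 1)*(z + 5)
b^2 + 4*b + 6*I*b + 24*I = (b + 4)*(b + 6*I)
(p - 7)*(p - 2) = p^2 - 9*p + 14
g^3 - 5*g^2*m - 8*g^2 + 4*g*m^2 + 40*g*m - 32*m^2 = (g - 8)*(g - 4*m)*(g - m)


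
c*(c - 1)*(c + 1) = c^3 - c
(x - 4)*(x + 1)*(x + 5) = x^3 + 2*x^2 - 19*x - 20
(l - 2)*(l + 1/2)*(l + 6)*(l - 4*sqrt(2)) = l^4 - 4*sqrt(2)*l^3 + 9*l^3/2 - 18*sqrt(2)*l^2 - 10*l^2 - 6*l + 40*sqrt(2)*l + 24*sqrt(2)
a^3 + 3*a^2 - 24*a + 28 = (a - 2)^2*(a + 7)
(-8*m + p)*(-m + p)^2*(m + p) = -8*m^4 + 9*m^3*p + 7*m^2*p^2 - 9*m*p^3 + p^4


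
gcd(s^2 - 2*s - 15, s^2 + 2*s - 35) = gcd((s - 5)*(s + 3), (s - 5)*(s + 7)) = s - 5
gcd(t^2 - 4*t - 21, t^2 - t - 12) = t + 3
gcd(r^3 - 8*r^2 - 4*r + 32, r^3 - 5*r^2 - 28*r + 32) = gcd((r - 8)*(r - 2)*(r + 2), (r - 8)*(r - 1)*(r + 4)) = r - 8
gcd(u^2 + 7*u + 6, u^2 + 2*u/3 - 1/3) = u + 1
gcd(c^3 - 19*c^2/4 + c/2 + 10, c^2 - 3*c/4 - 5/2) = c^2 - 3*c/4 - 5/2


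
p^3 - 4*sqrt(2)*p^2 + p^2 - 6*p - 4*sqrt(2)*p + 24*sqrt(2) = (p - 2)*(p + 3)*(p - 4*sqrt(2))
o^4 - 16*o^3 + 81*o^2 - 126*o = o*(o - 7)*(o - 6)*(o - 3)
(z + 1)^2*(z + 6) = z^3 + 8*z^2 + 13*z + 6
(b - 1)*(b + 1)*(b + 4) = b^3 + 4*b^2 - b - 4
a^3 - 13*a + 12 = (a - 3)*(a - 1)*(a + 4)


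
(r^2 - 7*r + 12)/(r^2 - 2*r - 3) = (r - 4)/(r + 1)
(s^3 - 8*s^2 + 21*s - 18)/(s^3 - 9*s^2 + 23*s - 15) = (s^2 - 5*s + 6)/(s^2 - 6*s + 5)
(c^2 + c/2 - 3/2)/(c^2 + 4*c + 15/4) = 2*(c - 1)/(2*c + 5)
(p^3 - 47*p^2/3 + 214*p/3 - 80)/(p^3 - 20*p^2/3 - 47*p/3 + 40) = (p - 6)/(p + 3)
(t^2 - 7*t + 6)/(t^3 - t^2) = (t - 6)/t^2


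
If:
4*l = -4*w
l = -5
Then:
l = -5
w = 5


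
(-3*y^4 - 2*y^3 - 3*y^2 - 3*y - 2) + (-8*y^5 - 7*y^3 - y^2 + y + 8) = -8*y^5 - 3*y^4 - 9*y^3 - 4*y^2 - 2*y + 6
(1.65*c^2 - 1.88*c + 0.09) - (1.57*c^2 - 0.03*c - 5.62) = 0.0799999999999998*c^2 - 1.85*c + 5.71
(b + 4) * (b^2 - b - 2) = b^3 + 3*b^2 - 6*b - 8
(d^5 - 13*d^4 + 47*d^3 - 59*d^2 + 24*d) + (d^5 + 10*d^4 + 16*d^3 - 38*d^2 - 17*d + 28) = 2*d^5 - 3*d^4 + 63*d^3 - 97*d^2 + 7*d + 28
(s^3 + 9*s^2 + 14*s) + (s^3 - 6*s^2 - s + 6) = 2*s^3 + 3*s^2 + 13*s + 6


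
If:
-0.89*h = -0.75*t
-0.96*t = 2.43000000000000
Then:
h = -2.13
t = -2.53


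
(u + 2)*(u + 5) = u^2 + 7*u + 10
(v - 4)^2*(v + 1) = v^3 - 7*v^2 + 8*v + 16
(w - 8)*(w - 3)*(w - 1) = w^3 - 12*w^2 + 35*w - 24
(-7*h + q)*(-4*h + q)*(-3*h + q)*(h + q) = -84*h^4 - 23*h^3*q + 47*h^2*q^2 - 13*h*q^3 + q^4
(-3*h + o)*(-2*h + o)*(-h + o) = -6*h^3 + 11*h^2*o - 6*h*o^2 + o^3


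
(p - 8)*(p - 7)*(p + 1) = p^3 - 14*p^2 + 41*p + 56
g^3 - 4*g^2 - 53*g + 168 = (g - 8)*(g - 3)*(g + 7)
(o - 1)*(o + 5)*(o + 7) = o^3 + 11*o^2 + 23*o - 35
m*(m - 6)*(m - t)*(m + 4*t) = m^4 + 3*m^3*t - 6*m^3 - 4*m^2*t^2 - 18*m^2*t + 24*m*t^2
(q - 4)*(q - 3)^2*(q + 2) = q^4 - 8*q^3 + 13*q^2 + 30*q - 72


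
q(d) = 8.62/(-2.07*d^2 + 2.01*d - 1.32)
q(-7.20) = -0.07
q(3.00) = -0.62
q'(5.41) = 0.07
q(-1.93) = -0.67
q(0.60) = -10.03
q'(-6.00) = -0.03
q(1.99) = -1.56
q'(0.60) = 5.53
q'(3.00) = 0.46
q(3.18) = -0.54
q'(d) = 8.62*(4.14*d - 2.01)/(-2.07*d^2 + 2.01*d - 1.32)^2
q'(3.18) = 0.38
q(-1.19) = -1.30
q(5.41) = -0.17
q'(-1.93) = -0.52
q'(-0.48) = -4.52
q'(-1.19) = -1.35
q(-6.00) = -0.10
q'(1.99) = 1.76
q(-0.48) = -3.12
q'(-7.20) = -0.02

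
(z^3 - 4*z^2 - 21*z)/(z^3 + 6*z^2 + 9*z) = (z - 7)/(z + 3)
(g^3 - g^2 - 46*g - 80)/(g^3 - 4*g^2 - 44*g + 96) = (g^2 + 7*g + 10)/(g^2 + 4*g - 12)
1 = 1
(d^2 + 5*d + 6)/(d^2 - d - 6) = (d + 3)/(d - 3)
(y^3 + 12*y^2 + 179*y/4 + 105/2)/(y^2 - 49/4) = (2*y^2 + 17*y + 30)/(2*y - 7)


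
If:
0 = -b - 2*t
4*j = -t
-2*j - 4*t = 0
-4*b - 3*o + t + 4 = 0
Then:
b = 0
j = 0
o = 4/3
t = 0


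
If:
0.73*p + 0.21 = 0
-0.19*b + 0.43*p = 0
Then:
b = -0.65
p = -0.29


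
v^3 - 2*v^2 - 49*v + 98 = (v - 7)*(v - 2)*(v + 7)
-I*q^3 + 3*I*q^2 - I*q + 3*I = (q - 3)*(q - I)*(-I*q + 1)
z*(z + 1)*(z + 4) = z^3 + 5*z^2 + 4*z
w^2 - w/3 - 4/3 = (w - 4/3)*(w + 1)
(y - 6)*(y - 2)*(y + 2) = y^3 - 6*y^2 - 4*y + 24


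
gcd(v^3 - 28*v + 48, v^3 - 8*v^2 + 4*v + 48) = v - 4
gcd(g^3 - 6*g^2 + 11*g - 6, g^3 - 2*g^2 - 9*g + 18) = g^2 - 5*g + 6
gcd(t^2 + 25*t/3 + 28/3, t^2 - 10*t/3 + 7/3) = 1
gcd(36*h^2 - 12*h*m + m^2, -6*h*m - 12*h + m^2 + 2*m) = 6*h - m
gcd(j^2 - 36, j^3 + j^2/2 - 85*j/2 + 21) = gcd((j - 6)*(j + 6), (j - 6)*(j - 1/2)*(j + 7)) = j - 6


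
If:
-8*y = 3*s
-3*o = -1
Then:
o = 1/3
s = -8*y/3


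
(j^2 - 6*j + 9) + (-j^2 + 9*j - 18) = 3*j - 9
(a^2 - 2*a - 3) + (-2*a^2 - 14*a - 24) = -a^2 - 16*a - 27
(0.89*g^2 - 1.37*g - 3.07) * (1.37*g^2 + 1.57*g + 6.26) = 1.2193*g^4 - 0.4796*g^3 - 0.7854*g^2 - 13.3961*g - 19.2182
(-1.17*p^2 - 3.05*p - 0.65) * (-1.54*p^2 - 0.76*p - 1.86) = 1.8018*p^4 + 5.5862*p^3 + 5.4952*p^2 + 6.167*p + 1.209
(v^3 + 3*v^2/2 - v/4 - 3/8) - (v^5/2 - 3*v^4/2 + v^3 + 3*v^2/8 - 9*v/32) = -v^5/2 + 3*v^4/2 + 9*v^2/8 + v/32 - 3/8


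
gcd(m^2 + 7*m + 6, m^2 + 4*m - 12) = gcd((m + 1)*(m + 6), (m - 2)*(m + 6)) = m + 6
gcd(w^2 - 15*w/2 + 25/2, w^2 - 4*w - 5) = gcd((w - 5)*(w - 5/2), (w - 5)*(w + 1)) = w - 5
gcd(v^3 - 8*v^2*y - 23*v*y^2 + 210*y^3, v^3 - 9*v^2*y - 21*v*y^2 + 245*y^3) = -v^2 + 2*v*y + 35*y^2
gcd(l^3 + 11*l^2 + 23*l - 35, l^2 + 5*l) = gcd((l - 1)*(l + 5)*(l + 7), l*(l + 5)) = l + 5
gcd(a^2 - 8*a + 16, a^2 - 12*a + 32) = a - 4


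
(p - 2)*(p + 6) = p^2 + 4*p - 12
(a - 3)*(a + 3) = a^2 - 9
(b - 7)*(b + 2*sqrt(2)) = b^2 - 7*b + 2*sqrt(2)*b - 14*sqrt(2)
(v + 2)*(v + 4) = v^2 + 6*v + 8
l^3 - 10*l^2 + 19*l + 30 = (l - 6)*(l - 5)*(l + 1)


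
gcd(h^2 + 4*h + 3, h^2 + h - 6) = h + 3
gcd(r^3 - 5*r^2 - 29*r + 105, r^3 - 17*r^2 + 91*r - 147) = r^2 - 10*r + 21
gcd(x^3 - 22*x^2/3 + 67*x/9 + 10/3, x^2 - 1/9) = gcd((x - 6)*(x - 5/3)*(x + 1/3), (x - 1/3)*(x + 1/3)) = x + 1/3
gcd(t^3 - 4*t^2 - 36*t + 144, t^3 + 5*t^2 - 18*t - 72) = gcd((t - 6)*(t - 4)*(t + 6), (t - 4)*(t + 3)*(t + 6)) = t^2 + 2*t - 24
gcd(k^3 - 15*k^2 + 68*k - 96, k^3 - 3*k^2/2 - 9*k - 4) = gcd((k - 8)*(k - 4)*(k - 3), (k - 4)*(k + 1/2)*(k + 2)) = k - 4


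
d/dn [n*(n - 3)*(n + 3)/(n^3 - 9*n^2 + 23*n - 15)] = (-9*n^2 + 10*n + 15)/(n^4 - 12*n^3 + 46*n^2 - 60*n + 25)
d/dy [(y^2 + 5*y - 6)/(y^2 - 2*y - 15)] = (-7*y^2 - 18*y - 87)/(y^4 - 4*y^3 - 26*y^2 + 60*y + 225)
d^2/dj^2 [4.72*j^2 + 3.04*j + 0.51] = 9.44000000000000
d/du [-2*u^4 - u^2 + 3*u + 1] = -8*u^3 - 2*u + 3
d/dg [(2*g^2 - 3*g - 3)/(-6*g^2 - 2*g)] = (-11*g^2 - 18*g - 3)/(2*g^2*(9*g^2 + 6*g + 1))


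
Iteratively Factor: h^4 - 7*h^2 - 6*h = (h)*(h^3 - 7*h - 6) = h*(h + 2)*(h^2 - 2*h - 3) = h*(h - 3)*(h + 2)*(h + 1)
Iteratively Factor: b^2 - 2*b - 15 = (b + 3)*(b - 5)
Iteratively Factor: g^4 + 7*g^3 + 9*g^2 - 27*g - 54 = (g + 3)*(g^3 + 4*g^2 - 3*g - 18) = (g + 3)^2*(g^2 + g - 6) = (g + 3)^3*(g - 2)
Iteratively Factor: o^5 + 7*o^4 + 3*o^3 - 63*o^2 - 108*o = (o + 4)*(o^4 + 3*o^3 - 9*o^2 - 27*o) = (o - 3)*(o + 4)*(o^3 + 6*o^2 + 9*o) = (o - 3)*(o + 3)*(o + 4)*(o^2 + 3*o) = o*(o - 3)*(o + 3)*(o + 4)*(o + 3)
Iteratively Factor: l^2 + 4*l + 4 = (l + 2)*(l + 2)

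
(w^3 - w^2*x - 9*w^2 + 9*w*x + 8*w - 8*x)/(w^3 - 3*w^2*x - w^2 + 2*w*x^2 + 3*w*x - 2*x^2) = (8 - w)/(-w + 2*x)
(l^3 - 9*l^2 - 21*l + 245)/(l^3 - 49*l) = (l^2 - 2*l - 35)/(l*(l + 7))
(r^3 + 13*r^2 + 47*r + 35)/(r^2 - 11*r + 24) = (r^3 + 13*r^2 + 47*r + 35)/(r^2 - 11*r + 24)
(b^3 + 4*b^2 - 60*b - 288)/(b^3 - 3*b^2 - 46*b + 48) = (b + 6)/(b - 1)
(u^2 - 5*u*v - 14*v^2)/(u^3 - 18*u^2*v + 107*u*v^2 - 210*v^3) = (u + 2*v)/(u^2 - 11*u*v + 30*v^2)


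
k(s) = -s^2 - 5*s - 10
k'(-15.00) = 25.00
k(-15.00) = -160.00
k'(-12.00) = 19.00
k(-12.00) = -94.00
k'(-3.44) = 1.88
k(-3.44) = -4.63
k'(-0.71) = -3.58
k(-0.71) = -6.95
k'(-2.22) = -0.56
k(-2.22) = -3.83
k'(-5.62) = 6.24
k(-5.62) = -13.48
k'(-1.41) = -2.18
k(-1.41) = -4.94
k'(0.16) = -5.32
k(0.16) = -10.83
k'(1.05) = -7.10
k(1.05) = -16.35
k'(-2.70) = 0.40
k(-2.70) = -3.79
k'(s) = -2*s - 5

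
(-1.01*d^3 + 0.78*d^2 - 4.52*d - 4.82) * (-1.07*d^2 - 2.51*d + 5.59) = 1.0807*d^5 + 1.7005*d^4 - 2.7673*d^3 + 20.8628*d^2 - 13.1686*d - 26.9438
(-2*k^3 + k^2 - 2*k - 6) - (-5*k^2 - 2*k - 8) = -2*k^3 + 6*k^2 + 2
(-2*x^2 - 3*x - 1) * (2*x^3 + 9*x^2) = -4*x^5 - 24*x^4 - 29*x^3 - 9*x^2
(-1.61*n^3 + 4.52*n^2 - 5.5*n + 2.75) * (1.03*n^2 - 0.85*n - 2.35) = -1.6583*n^5 + 6.0241*n^4 - 5.7235*n^3 - 3.1145*n^2 + 10.5875*n - 6.4625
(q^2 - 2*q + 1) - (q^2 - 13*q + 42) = 11*q - 41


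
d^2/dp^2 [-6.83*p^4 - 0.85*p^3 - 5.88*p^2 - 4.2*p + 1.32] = -81.96*p^2 - 5.1*p - 11.76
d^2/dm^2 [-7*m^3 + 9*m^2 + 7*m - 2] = 18 - 42*m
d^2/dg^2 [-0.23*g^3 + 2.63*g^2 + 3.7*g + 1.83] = 5.26 - 1.38*g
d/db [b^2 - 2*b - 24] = 2*b - 2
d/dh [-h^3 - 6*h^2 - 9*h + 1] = -3*h^2 - 12*h - 9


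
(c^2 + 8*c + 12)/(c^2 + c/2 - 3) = 2*(c + 6)/(2*c - 3)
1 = 1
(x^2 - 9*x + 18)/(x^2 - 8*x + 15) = (x - 6)/(x - 5)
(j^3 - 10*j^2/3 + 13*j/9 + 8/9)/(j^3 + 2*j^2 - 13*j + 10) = (9*j^2 - 21*j - 8)/(9*(j^2 + 3*j - 10))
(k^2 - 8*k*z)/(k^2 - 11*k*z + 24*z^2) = k/(k - 3*z)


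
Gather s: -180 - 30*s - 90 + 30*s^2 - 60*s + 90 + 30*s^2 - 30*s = 60*s^2 - 120*s - 180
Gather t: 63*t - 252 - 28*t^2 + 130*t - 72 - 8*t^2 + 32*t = -36*t^2 + 225*t - 324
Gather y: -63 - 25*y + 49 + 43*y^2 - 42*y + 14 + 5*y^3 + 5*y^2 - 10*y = 5*y^3 + 48*y^2 - 77*y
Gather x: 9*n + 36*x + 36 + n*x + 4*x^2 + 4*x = 9*n + 4*x^2 + x*(n + 40) + 36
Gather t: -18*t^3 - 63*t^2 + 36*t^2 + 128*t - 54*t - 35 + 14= -18*t^3 - 27*t^2 + 74*t - 21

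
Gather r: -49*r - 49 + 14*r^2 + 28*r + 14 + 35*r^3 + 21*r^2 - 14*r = 35*r^3 + 35*r^2 - 35*r - 35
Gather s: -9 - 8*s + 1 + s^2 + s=s^2 - 7*s - 8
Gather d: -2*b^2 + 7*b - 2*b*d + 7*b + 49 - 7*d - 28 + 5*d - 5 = -2*b^2 + 14*b + d*(-2*b - 2) + 16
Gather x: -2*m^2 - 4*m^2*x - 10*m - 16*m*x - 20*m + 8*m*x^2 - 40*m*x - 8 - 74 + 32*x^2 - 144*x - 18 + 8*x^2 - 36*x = -2*m^2 - 30*m + x^2*(8*m + 40) + x*(-4*m^2 - 56*m - 180) - 100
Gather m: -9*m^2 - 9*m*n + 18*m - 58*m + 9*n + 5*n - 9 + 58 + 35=-9*m^2 + m*(-9*n - 40) + 14*n + 84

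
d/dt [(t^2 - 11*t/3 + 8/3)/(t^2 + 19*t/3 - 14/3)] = 2*(45*t^2 - 66*t + 1)/(9*t^4 + 114*t^3 + 277*t^2 - 532*t + 196)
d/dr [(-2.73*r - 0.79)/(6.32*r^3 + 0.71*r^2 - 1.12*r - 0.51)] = (34.5072*r^3 + 16.9167*r^2 + 1.1218*r + 0.5075)/(39.9424*r^6 + 8.9744*r^5 - 13.6527*r^4 - 8.0368*r^3 + 0.5302*r^2 + 1.1424*r + 0.2601)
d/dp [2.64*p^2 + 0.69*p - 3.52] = 5.28*p + 0.69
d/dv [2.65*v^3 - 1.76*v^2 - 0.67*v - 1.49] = 7.95*v^2 - 3.52*v - 0.67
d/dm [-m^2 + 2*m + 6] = 2 - 2*m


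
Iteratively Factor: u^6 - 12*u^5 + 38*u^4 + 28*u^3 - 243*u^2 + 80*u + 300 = (u - 5)*(u^5 - 7*u^4 + 3*u^3 + 43*u^2 - 28*u - 60) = (u - 5)*(u - 2)*(u^4 - 5*u^3 - 7*u^2 + 29*u + 30) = (u - 5)*(u - 2)*(u + 2)*(u^3 - 7*u^2 + 7*u + 15) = (u - 5)*(u - 2)*(u + 1)*(u + 2)*(u^2 - 8*u + 15) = (u - 5)^2*(u - 2)*(u + 1)*(u + 2)*(u - 3)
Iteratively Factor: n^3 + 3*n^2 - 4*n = (n + 4)*(n^2 - n) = (n - 1)*(n + 4)*(n)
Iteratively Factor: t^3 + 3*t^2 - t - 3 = (t + 3)*(t^2 - 1) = (t - 1)*(t + 3)*(t + 1)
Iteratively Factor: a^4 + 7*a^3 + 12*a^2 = (a)*(a^3 + 7*a^2 + 12*a) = a*(a + 4)*(a^2 + 3*a) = a^2*(a + 4)*(a + 3)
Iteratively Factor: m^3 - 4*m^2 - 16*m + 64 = (m - 4)*(m^2 - 16) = (m - 4)^2*(m + 4)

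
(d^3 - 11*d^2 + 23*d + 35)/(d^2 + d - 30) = (d^2 - 6*d - 7)/(d + 6)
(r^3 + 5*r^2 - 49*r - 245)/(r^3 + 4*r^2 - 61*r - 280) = (r - 7)/(r - 8)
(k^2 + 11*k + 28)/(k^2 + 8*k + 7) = (k + 4)/(k + 1)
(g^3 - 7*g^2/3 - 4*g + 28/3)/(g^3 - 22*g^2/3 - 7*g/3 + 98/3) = (g - 2)/(g - 7)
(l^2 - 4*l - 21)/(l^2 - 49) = (l + 3)/(l + 7)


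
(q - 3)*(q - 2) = q^2 - 5*q + 6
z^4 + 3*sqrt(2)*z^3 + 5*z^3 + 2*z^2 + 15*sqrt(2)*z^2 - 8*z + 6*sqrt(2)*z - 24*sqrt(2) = (z - 1)*(z + 2)*(z + 4)*(z + 3*sqrt(2))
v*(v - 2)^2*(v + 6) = v^4 + 2*v^3 - 20*v^2 + 24*v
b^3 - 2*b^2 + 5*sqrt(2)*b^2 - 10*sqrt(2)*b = b*(b - 2)*(b + 5*sqrt(2))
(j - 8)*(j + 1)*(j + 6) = j^3 - j^2 - 50*j - 48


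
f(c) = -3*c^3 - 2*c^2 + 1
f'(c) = -9*c^2 - 4*c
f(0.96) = -3.50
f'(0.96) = -12.13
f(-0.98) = 1.90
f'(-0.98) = -4.72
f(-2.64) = 42.26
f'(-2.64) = -52.17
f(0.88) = -2.59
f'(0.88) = -10.49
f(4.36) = -285.66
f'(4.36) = -188.53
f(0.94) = -3.26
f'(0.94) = -11.71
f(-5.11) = 349.07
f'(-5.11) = -214.57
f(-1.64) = 8.85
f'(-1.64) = -17.65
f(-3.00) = 64.00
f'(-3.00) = -69.00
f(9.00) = -2348.00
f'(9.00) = -765.00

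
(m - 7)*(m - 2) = m^2 - 9*m + 14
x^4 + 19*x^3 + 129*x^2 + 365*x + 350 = (x + 2)*(x + 5)^2*(x + 7)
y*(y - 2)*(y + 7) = y^3 + 5*y^2 - 14*y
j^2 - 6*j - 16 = (j - 8)*(j + 2)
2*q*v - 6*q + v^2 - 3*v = (2*q + v)*(v - 3)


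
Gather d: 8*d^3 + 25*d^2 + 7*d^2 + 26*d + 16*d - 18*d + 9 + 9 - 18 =8*d^3 + 32*d^2 + 24*d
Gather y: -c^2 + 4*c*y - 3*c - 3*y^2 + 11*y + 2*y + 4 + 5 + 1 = -c^2 - 3*c - 3*y^2 + y*(4*c + 13) + 10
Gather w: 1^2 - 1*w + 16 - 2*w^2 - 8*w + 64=-2*w^2 - 9*w + 81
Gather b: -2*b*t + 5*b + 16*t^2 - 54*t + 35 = b*(5 - 2*t) + 16*t^2 - 54*t + 35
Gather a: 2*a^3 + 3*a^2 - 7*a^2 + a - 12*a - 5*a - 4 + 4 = 2*a^3 - 4*a^2 - 16*a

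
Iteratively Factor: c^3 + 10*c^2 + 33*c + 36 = (c + 3)*(c^2 + 7*c + 12) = (c + 3)^2*(c + 4)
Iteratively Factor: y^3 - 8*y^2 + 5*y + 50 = (y - 5)*(y^2 - 3*y - 10) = (y - 5)*(y + 2)*(y - 5)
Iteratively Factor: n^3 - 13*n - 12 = (n + 1)*(n^2 - n - 12) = (n - 4)*(n + 1)*(n + 3)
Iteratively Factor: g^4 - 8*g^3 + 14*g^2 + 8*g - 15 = (g - 3)*(g^3 - 5*g^2 - g + 5) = (g - 3)*(g - 1)*(g^2 - 4*g - 5) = (g - 5)*(g - 3)*(g - 1)*(g + 1)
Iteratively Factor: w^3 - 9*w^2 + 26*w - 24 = (w - 2)*(w^2 - 7*w + 12) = (w - 3)*(w - 2)*(w - 4)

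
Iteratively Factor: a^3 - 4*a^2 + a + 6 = (a - 2)*(a^2 - 2*a - 3) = (a - 2)*(a + 1)*(a - 3)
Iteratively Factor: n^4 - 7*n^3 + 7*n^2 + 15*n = (n + 1)*(n^3 - 8*n^2 + 15*n) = n*(n + 1)*(n^2 - 8*n + 15) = n*(n - 5)*(n + 1)*(n - 3)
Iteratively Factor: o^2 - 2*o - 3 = (o + 1)*(o - 3)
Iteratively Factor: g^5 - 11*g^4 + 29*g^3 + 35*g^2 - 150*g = (g - 5)*(g^4 - 6*g^3 - g^2 + 30*g) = (g - 5)^2*(g^3 - g^2 - 6*g) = (g - 5)^2*(g - 3)*(g^2 + 2*g) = (g - 5)^2*(g - 3)*(g + 2)*(g)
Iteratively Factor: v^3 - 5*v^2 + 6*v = (v)*(v^2 - 5*v + 6) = v*(v - 3)*(v - 2)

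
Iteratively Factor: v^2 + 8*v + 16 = (v + 4)*(v + 4)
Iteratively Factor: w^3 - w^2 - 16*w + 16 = (w - 4)*(w^2 + 3*w - 4) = (w - 4)*(w - 1)*(w + 4)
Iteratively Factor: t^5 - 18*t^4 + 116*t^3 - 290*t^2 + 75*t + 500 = (t - 5)*(t^4 - 13*t^3 + 51*t^2 - 35*t - 100) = (t - 5)^2*(t^3 - 8*t^2 + 11*t + 20) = (t - 5)^2*(t - 4)*(t^2 - 4*t - 5) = (t - 5)^3*(t - 4)*(t + 1)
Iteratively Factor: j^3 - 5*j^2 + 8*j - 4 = (j - 2)*(j^2 - 3*j + 2) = (j - 2)*(j - 1)*(j - 2)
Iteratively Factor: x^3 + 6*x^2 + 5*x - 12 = (x - 1)*(x^2 + 7*x + 12) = (x - 1)*(x + 3)*(x + 4)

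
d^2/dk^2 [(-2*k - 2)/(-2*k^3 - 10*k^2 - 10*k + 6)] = 2*((k + 1)*(3*k^2 + 10*k + 5)^2 - (3*k^2 + 10*k + (k + 1)*(3*k + 5) + 5)*(k^3 + 5*k^2 + 5*k - 3))/(k^3 + 5*k^2 + 5*k - 3)^3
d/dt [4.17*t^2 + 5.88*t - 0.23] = 8.34*t + 5.88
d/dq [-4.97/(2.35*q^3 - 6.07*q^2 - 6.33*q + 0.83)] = (35.0385*q^2 - 60.3358*q - 31.4601)/(2.35*q^3 - 6.07*q^2 - 6.33*q + 0.83)^2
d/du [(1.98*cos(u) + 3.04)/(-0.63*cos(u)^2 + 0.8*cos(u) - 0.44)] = (-1.2474*cos(u)^2 - 3.8304*cos(u) + 3.3032)*sin(u)/(0.3969*cos(u)^4 - 1.008*cos(u)^3 + 1.1944*cos(u)^2 - 0.704*cos(u) + 0.1936)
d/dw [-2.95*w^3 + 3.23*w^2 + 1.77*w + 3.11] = -8.85*w^2 + 6.46*w + 1.77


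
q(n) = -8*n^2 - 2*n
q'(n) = -16*n - 2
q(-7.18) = -398.06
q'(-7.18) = 112.88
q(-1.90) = -25.08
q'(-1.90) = 28.40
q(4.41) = -164.40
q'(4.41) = -72.56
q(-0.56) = -1.39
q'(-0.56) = 6.96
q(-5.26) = -210.82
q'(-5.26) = 82.16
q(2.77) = -66.92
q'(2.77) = -46.32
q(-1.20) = -9.12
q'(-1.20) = 17.20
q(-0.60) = -1.68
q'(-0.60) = 7.60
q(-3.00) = -66.00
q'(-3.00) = 46.00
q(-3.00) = -66.00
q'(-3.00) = 46.00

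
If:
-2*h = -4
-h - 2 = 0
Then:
No Solution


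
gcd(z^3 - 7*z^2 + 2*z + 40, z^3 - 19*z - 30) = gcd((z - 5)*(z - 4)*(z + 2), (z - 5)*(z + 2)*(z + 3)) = z^2 - 3*z - 10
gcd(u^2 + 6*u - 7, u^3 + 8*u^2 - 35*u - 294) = u + 7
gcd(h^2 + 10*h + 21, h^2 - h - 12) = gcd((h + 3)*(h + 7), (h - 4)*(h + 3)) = h + 3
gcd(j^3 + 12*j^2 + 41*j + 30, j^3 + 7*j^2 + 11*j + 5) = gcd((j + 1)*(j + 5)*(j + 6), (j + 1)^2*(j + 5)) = j^2 + 6*j + 5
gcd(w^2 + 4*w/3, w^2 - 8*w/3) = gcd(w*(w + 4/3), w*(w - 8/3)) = w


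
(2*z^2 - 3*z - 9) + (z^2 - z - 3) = 3*z^2 - 4*z - 12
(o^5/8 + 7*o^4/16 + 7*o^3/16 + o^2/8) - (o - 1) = o^5/8 + 7*o^4/16 + 7*o^3/16 + o^2/8 - o + 1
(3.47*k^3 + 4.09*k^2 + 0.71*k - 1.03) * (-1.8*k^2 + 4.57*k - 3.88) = -6.246*k^5 + 8.4959*k^4 + 3.9497*k^3 - 10.7705*k^2 - 7.4619*k + 3.9964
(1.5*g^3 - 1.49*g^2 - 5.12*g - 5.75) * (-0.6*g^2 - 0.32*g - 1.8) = -0.9*g^5 + 0.414*g^4 + 0.8488*g^3 + 7.7704*g^2 + 11.056*g + 10.35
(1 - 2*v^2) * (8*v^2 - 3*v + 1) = -16*v^4 + 6*v^3 + 6*v^2 - 3*v + 1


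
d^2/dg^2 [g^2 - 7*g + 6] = 2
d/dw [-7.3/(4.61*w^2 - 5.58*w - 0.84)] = (67.306*w - 40.734)/(-4.61*w^2 + 5.58*w + 0.84)^2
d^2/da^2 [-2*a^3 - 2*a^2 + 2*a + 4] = -12*a - 4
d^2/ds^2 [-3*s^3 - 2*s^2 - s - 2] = -18*s - 4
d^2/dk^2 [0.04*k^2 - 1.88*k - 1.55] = 0.0800000000000000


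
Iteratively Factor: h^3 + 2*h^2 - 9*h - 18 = (h + 3)*(h^2 - h - 6) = (h + 2)*(h + 3)*(h - 3)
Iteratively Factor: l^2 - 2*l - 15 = (l - 5)*(l + 3)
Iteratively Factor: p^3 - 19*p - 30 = (p - 5)*(p^2 + 5*p + 6) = (p - 5)*(p + 3)*(p + 2)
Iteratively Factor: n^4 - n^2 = (n + 1)*(n^3 - n^2) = n*(n + 1)*(n^2 - n) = n*(n - 1)*(n + 1)*(n)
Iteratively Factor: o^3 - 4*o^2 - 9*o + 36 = (o - 3)*(o^2 - o - 12) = (o - 3)*(o + 3)*(o - 4)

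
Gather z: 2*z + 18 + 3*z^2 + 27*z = 3*z^2 + 29*z + 18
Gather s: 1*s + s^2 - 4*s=s^2 - 3*s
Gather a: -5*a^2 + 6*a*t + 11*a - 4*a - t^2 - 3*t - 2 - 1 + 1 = -5*a^2 + a*(6*t + 7) - t^2 - 3*t - 2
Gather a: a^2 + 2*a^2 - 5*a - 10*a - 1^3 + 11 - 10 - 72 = 3*a^2 - 15*a - 72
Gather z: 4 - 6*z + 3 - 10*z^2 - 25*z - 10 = -10*z^2 - 31*z - 3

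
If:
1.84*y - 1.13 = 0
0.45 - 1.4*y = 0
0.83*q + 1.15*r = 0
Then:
No Solution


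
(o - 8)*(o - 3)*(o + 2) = o^3 - 9*o^2 + 2*o + 48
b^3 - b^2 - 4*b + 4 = (b - 2)*(b - 1)*(b + 2)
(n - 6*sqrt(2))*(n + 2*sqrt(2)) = n^2 - 4*sqrt(2)*n - 24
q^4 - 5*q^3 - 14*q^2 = q^2*(q - 7)*(q + 2)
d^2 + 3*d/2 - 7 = (d - 2)*(d + 7/2)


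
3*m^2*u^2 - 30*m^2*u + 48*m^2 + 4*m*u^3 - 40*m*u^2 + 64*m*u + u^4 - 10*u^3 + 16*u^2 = (m + u)*(3*m + u)*(u - 8)*(u - 2)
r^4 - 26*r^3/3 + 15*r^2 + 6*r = r*(r - 6)*(r - 3)*(r + 1/3)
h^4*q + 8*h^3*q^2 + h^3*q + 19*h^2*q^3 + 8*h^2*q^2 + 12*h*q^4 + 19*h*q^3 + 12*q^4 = (h + q)*(h + 3*q)*(h + 4*q)*(h*q + q)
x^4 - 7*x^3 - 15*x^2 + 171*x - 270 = (x - 6)*(x - 3)^2*(x + 5)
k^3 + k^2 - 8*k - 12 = (k - 3)*(k + 2)^2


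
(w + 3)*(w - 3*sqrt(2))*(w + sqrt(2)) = w^3 - 2*sqrt(2)*w^2 + 3*w^2 - 6*sqrt(2)*w - 6*w - 18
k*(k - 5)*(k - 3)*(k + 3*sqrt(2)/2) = k^4 - 8*k^3 + 3*sqrt(2)*k^3/2 - 12*sqrt(2)*k^2 + 15*k^2 + 45*sqrt(2)*k/2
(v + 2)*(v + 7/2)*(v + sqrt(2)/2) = v^3 + sqrt(2)*v^2/2 + 11*v^2/2 + 11*sqrt(2)*v/4 + 7*v + 7*sqrt(2)/2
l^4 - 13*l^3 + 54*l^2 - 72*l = l*(l - 6)*(l - 4)*(l - 3)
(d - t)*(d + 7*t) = d^2 + 6*d*t - 7*t^2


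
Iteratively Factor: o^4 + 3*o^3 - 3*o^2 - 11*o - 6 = (o + 3)*(o^3 - 3*o - 2) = (o + 1)*(o + 3)*(o^2 - o - 2) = (o + 1)^2*(o + 3)*(o - 2)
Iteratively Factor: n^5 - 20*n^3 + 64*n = (n + 4)*(n^4 - 4*n^3 - 4*n^2 + 16*n) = (n - 4)*(n + 4)*(n^3 - 4*n) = n*(n - 4)*(n + 4)*(n^2 - 4) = n*(n - 4)*(n - 2)*(n + 4)*(n + 2)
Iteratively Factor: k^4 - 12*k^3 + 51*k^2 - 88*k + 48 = (k - 1)*(k^3 - 11*k^2 + 40*k - 48) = (k - 4)*(k - 1)*(k^2 - 7*k + 12) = (k - 4)^2*(k - 1)*(k - 3)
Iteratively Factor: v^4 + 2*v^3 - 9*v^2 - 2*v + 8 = (v + 4)*(v^3 - 2*v^2 - v + 2) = (v + 1)*(v + 4)*(v^2 - 3*v + 2) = (v - 1)*(v + 1)*(v + 4)*(v - 2)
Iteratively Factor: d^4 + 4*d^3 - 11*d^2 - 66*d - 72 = (d - 4)*(d^3 + 8*d^2 + 21*d + 18) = (d - 4)*(d + 3)*(d^2 + 5*d + 6) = (d - 4)*(d + 3)^2*(d + 2)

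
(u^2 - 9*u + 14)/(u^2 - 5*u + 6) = (u - 7)/(u - 3)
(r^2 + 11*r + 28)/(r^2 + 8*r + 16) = (r + 7)/(r + 4)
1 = 1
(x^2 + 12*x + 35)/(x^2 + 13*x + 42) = (x + 5)/(x + 6)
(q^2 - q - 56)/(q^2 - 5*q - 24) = (q + 7)/(q + 3)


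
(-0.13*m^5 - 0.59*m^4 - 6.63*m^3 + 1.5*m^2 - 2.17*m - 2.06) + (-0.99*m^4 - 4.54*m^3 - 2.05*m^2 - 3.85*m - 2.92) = -0.13*m^5 - 1.58*m^4 - 11.17*m^3 - 0.55*m^2 - 6.02*m - 4.98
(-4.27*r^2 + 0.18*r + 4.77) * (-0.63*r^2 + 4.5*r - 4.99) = 2.6901*r^4 - 19.3284*r^3 + 19.1122*r^2 + 20.5668*r - 23.8023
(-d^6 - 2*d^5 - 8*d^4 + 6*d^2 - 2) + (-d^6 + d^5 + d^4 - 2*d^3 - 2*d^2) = -2*d^6 - d^5 - 7*d^4 - 2*d^3 + 4*d^2 - 2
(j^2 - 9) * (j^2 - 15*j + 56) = j^4 - 15*j^3 + 47*j^2 + 135*j - 504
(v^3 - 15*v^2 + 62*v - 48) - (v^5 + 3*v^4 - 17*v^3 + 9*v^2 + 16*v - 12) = -v^5 - 3*v^4 + 18*v^3 - 24*v^2 + 46*v - 36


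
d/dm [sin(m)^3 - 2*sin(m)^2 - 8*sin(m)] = (3*sin(m)^2 - 4*sin(m) - 8)*cos(m)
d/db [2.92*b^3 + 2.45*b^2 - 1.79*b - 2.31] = 8.76*b^2 + 4.9*b - 1.79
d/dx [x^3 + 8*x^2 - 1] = x*(3*x + 16)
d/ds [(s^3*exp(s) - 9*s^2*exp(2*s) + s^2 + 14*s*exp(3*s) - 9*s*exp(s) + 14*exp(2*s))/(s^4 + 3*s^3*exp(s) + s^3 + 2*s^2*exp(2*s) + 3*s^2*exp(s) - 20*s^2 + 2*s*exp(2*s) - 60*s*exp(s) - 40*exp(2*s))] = (-(s^3*exp(s) - 9*s^2*exp(2*s) + s^2 + 14*s*exp(3*s) - 9*s*exp(s) + 14*exp(2*s))*(3*s^3*exp(s) + 4*s^3 + 4*s^2*exp(2*s) + 12*s^2*exp(s) + 3*s^2 + 8*s*exp(2*s) - 54*s*exp(s) - 40*s - 78*exp(2*s) - 60*exp(s)) + (s^4 + 3*s^3*exp(s) + s^3 + 2*s^2*exp(2*s) + 3*s^2*exp(s) - 20*s^2 + 2*s*exp(2*s) - 60*s*exp(s) - 40*exp(2*s))*(s^3*exp(s) - 18*s^2*exp(2*s) + 3*s^2*exp(s) + 42*s*exp(3*s) - 18*s*exp(2*s) - 9*s*exp(s) + 2*s + 14*exp(3*s) + 28*exp(2*s) - 9*exp(s)))/(s^4 + 3*s^3*exp(s) + s^3 + 2*s^2*exp(2*s) + 3*s^2*exp(s) - 20*s^2 + 2*s*exp(2*s) - 60*s*exp(s) - 40*exp(2*s))^2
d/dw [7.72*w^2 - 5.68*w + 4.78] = 15.44*w - 5.68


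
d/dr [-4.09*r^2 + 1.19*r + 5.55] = 1.19 - 8.18*r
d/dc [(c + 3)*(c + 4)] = 2*c + 7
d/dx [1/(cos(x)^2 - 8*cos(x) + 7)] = 2*(cos(x) - 4)*sin(x)/(cos(x)^2 - 8*cos(x) + 7)^2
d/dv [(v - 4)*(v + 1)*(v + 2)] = 3*v^2 - 2*v - 10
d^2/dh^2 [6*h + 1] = 0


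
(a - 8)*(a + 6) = a^2 - 2*a - 48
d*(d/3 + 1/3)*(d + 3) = d^3/3 + 4*d^2/3 + d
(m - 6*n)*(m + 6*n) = m^2 - 36*n^2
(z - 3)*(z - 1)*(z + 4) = z^3 - 13*z + 12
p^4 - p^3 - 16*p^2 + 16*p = p*(p - 4)*(p - 1)*(p + 4)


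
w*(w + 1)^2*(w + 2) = w^4 + 4*w^3 + 5*w^2 + 2*w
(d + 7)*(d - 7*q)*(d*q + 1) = d^3*q - 7*d^2*q^2 + 7*d^2*q + d^2 - 49*d*q^2 - 7*d*q + 7*d - 49*q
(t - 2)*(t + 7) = t^2 + 5*t - 14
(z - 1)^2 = z^2 - 2*z + 1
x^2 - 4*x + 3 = (x - 3)*(x - 1)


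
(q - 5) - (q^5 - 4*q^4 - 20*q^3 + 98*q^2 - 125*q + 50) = -q^5 + 4*q^4 + 20*q^3 - 98*q^2 + 126*q - 55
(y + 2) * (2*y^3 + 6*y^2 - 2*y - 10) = 2*y^4 + 10*y^3 + 10*y^2 - 14*y - 20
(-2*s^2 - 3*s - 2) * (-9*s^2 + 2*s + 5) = 18*s^4 + 23*s^3 + 2*s^2 - 19*s - 10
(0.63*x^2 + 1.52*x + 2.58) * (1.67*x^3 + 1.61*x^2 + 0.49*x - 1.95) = 1.0521*x^5 + 3.5527*x^4 + 7.0645*x^3 + 3.6701*x^2 - 1.6998*x - 5.031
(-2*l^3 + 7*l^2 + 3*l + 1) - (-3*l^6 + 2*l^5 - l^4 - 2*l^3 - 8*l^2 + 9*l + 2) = 3*l^6 - 2*l^5 + l^4 + 15*l^2 - 6*l - 1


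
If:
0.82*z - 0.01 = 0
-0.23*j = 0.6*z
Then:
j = -0.03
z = 0.01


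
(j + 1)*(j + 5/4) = j^2 + 9*j/4 + 5/4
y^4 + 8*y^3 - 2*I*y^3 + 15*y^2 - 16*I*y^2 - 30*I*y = y*(y + 3)*(y + 5)*(y - 2*I)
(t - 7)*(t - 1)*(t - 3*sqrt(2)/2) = t^3 - 8*t^2 - 3*sqrt(2)*t^2/2 + 7*t + 12*sqrt(2)*t - 21*sqrt(2)/2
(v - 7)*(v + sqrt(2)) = v^2 - 7*v + sqrt(2)*v - 7*sqrt(2)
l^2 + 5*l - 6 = (l - 1)*(l + 6)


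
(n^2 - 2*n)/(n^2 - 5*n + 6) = n/(n - 3)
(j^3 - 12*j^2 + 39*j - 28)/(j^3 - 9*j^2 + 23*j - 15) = (j^2 - 11*j + 28)/(j^2 - 8*j + 15)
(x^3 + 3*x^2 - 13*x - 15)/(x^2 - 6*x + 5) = (x^3 + 3*x^2 - 13*x - 15)/(x^2 - 6*x + 5)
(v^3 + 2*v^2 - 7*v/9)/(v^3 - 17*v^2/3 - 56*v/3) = (v - 1/3)/(v - 8)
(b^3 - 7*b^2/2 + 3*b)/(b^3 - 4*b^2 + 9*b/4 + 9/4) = 2*b*(b - 2)/(2*b^2 - 5*b - 3)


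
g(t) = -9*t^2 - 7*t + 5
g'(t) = -18*t - 7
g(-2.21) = -23.49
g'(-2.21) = 32.78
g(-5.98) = -274.98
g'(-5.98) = 100.64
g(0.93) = -9.29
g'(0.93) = -23.74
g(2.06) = -47.61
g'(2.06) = -44.08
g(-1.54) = -5.56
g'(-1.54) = 20.72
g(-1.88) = -13.65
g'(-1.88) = 26.84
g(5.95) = -355.27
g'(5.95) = -114.10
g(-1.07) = 2.19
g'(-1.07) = 12.26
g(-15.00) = -1915.00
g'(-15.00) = 263.00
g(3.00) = -97.00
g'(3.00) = -61.00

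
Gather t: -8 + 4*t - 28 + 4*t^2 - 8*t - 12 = 4*t^2 - 4*t - 48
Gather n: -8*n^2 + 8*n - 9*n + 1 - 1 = -8*n^2 - n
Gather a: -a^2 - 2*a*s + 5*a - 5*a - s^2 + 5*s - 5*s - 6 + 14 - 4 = -a^2 - 2*a*s - s^2 + 4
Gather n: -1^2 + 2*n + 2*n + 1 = 4*n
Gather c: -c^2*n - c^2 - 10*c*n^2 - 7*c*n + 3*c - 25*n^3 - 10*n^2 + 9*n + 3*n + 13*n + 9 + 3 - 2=c^2*(-n - 1) + c*(-10*n^2 - 7*n + 3) - 25*n^3 - 10*n^2 + 25*n + 10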